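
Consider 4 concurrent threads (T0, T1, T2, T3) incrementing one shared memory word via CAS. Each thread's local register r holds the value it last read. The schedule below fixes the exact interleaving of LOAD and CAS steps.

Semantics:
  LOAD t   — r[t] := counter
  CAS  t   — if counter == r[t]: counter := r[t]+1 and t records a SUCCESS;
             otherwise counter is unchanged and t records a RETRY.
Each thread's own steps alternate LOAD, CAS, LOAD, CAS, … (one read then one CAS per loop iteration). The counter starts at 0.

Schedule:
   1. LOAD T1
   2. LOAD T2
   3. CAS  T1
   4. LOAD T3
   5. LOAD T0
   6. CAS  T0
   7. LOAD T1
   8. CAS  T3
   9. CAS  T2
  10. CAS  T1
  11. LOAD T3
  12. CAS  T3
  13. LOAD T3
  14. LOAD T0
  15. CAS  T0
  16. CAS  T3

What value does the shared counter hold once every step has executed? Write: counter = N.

[1] T1.load  rd  (counter 0, T1.r 0)
[2] T2.load  rd  (counter 0, T2.r 0)
[3] T1.cas  hit  (counter 1, T1.r 0)
[4] T3.load  rd  (counter 1, T3.r 1)
[5] T0.load  rd  (counter 1, T0.r 1)
[6] T0.cas  hit  (counter 2, T0.r 1)
[7] T1.load  rd  (counter 2, T1.r 2)
[8] T3.cas  miss  (counter 2, T3.r 1)
[9] T2.cas  miss  (counter 2, T2.r 0)
[10] T1.cas  hit  (counter 3, T1.r 2)
[11] T3.load  rd  (counter 3, T3.r 3)
[12] T3.cas  hit  (counter 4, T3.r 3)
[13] T3.load  rd  (counter 4, T3.r 4)
[14] T0.load  rd  (counter 4, T0.r 4)
[15] T0.cas  hit  (counter 5, T0.r 4)
[16] T3.cas  miss  (counter 5, T3.r 4)

counter = 5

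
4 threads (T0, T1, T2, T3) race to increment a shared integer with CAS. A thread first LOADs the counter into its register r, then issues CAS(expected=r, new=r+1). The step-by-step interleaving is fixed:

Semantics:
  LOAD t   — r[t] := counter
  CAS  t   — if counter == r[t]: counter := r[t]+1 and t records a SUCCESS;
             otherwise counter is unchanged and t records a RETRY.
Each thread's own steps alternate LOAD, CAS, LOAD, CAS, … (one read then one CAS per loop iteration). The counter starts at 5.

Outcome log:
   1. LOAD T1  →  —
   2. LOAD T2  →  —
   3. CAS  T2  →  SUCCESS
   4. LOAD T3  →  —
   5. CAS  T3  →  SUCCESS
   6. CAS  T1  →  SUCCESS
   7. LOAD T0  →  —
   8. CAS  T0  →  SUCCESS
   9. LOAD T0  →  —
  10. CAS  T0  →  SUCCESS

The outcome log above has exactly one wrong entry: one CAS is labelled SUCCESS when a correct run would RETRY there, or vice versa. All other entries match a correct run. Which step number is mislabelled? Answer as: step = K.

step = 6

Re-executing:
T1 LOAD — after: cnt=5, r=5 — load
T2 LOAD — after: cnt=5, r=5 — load
T2 CAS — after: cnt=6, r=5 — ok
T3 LOAD — after: cnt=6, r=6 — load
T3 CAS — after: cnt=7, r=6 — ok
T1 CAS — after: cnt=7, r=5 — retry
T0 LOAD — after: cnt=7, r=7 — load
T0 CAS — after: cnt=8, r=7 — ok
T0 LOAD — after: cnt=8, r=8 — load
T0 CAS — after: cnt=9, r=8 — ok
Log disagrees first at step 6.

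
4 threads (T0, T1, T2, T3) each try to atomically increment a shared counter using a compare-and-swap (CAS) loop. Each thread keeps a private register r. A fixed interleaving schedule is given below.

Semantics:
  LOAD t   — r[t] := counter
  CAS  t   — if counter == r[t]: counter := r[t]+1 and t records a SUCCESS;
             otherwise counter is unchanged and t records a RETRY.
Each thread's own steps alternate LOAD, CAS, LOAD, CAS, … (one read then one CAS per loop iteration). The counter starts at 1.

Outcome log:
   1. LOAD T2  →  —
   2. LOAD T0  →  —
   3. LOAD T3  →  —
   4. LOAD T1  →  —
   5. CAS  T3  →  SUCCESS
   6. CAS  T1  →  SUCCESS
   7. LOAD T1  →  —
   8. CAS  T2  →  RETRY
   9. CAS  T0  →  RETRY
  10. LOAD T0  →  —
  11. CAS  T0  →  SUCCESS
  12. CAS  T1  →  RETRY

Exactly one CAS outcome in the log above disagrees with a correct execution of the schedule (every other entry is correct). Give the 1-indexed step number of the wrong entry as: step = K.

step = 6

Reference trace:
#1 T2 reads 1
#2 T0 reads 1
#3 T3 reads 1
#4 T1 reads 1
#5 T3 CAS(1→2) writes; counter now 2
#6 T1 CAS(1→2) fails; counter now 2
#7 T1 reads 2
#8 T2 CAS(1→2) fails; counter now 2
#9 T0 CAS(1→2) fails; counter now 2
#10 T0 reads 2
#11 T0 CAS(2→3) writes; counter now 3
#12 T1 CAS(2→3) fails; counter now 3
Flip is step 6.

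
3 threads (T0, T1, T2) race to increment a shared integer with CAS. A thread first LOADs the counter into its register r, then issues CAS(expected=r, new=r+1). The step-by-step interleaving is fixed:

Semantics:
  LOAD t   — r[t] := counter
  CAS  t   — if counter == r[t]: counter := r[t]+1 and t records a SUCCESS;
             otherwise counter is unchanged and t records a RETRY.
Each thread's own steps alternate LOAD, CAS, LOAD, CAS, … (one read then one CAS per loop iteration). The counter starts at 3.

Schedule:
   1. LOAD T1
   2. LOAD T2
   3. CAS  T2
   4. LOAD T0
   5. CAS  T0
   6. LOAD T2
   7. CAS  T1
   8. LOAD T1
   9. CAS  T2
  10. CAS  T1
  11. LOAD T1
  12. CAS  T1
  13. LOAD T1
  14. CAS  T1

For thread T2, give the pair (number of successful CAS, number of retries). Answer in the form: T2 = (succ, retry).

T2 = (2, 0)

#1 T1 reads 3
#2 T2 reads 3
#3 T2 CAS(3→4) writes; counter now 4
#4 T0 reads 4
#5 T0 CAS(4→5) writes; counter now 5
#6 T2 reads 5
#7 T1 CAS(3→4) fails; counter now 5
#8 T1 reads 5
#9 T2 CAS(5→6) writes; counter now 6
#10 T1 CAS(5→6) fails; counter now 6
#11 T1 reads 6
#12 T1 CAS(6→7) writes; counter now 7
#13 T1 reads 7
#14 T1 CAS(7→8) writes; counter now 8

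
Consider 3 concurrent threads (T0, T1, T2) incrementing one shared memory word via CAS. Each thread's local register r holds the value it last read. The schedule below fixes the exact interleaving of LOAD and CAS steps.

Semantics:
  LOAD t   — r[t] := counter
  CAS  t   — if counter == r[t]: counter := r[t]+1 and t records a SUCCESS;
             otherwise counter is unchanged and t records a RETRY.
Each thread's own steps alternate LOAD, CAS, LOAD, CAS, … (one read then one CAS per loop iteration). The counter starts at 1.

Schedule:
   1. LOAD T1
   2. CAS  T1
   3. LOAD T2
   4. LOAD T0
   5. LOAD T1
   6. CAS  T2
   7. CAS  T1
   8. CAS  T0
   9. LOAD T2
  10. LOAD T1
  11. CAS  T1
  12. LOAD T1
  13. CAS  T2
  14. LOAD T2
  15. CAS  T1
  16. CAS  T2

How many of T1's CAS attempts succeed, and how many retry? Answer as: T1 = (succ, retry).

T1 = (3, 1)

#1 T1 reads 1
#2 T1 CAS(1→2) writes; counter now 2
#3 T2 reads 2
#4 T0 reads 2
#5 T1 reads 2
#6 T2 CAS(2→3) writes; counter now 3
#7 T1 CAS(2→3) fails; counter now 3
#8 T0 CAS(2→3) fails; counter now 3
#9 T2 reads 3
#10 T1 reads 3
#11 T1 CAS(3→4) writes; counter now 4
#12 T1 reads 4
#13 T2 CAS(3→4) fails; counter now 4
#14 T2 reads 4
#15 T1 CAS(4→5) writes; counter now 5
#16 T2 CAS(4→5) fails; counter now 5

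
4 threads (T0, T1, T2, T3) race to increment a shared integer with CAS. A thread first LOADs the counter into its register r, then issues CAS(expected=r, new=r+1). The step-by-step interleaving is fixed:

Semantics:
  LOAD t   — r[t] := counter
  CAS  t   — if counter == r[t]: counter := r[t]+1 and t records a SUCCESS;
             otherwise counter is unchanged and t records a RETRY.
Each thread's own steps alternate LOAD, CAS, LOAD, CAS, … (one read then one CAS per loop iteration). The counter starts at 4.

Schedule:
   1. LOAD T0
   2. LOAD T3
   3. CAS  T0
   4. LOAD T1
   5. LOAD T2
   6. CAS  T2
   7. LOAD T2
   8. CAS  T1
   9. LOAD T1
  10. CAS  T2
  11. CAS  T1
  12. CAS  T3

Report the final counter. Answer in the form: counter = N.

counter = 7

[1] T0.load  rd  (counter 4, T0.r 4)
[2] T3.load  rd  (counter 4, T3.r 4)
[3] T0.cas  hit  (counter 5, T0.r 4)
[4] T1.load  rd  (counter 5, T1.r 5)
[5] T2.load  rd  (counter 5, T2.r 5)
[6] T2.cas  hit  (counter 6, T2.r 5)
[7] T2.load  rd  (counter 6, T2.r 6)
[8] T1.cas  miss  (counter 6, T1.r 5)
[9] T1.load  rd  (counter 6, T1.r 6)
[10] T2.cas  hit  (counter 7, T2.r 6)
[11] T1.cas  miss  (counter 7, T1.r 6)
[12] T3.cas  miss  (counter 7, T3.r 4)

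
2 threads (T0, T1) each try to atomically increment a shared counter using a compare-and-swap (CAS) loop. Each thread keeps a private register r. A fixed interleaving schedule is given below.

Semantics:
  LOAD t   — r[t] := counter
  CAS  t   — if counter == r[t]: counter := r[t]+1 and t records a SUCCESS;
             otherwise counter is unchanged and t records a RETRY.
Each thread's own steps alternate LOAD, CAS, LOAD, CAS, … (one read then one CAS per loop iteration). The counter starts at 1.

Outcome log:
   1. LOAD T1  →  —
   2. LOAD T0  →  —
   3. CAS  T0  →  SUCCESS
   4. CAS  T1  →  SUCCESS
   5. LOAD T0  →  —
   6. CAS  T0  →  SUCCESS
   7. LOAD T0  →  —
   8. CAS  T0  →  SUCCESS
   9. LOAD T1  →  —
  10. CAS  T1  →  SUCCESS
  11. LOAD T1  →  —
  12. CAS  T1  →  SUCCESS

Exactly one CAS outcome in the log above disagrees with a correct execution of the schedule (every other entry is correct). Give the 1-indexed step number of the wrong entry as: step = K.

Correct run:
[1] T1.load  rd  (counter 1, T1.r 1)
[2] T0.load  rd  (counter 1, T0.r 1)
[3] T0.cas  hit  (counter 2, T0.r 1)
[4] T1.cas  miss  (counter 2, T1.r 1)
[5] T0.load  rd  (counter 2, T0.r 2)
[6] T0.cas  hit  (counter 3, T0.r 2)
[7] T0.load  rd  (counter 3, T0.r 3)
[8] T0.cas  hit  (counter 4, T0.r 3)
[9] T1.load  rd  (counter 4, T1.r 4)
[10] T1.cas  hit  (counter 5, T1.r 4)
[11] T1.load  rd  (counter 5, T1.r 5)
[12] T1.cas  hit  (counter 6, T1.r 5)
Flip is step 4.

step = 4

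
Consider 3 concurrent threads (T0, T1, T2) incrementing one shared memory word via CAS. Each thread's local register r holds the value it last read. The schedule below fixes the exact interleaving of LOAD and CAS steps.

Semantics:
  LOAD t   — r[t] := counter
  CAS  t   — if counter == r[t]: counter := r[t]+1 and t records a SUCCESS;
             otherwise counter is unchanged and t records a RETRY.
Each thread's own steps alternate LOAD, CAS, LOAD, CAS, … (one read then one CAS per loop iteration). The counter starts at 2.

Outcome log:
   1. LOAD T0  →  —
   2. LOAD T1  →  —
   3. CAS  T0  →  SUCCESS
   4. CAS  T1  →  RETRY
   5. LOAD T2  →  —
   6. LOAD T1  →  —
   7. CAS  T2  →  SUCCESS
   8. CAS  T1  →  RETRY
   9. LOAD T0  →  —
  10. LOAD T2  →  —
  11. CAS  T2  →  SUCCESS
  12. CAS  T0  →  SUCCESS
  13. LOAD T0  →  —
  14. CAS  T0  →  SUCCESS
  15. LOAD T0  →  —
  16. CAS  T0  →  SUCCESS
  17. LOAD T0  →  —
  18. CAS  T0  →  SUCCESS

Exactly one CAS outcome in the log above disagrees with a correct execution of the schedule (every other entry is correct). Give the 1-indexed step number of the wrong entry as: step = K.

step = 12

Correct run:
[1] T0.load  rd  (counter 2, T0.r 2)
[2] T1.load  rd  (counter 2, T1.r 2)
[3] T0.cas  hit  (counter 3, T0.r 2)
[4] T1.cas  miss  (counter 3, T1.r 2)
[5] T2.load  rd  (counter 3, T2.r 3)
[6] T1.load  rd  (counter 3, T1.r 3)
[7] T2.cas  hit  (counter 4, T2.r 3)
[8] T1.cas  miss  (counter 4, T1.r 3)
[9] T0.load  rd  (counter 4, T0.r 4)
[10] T2.load  rd  (counter 4, T2.r 4)
[11] T2.cas  hit  (counter 5, T2.r 4)
[12] T0.cas  miss  (counter 5, T0.r 4)
[13] T0.load  rd  (counter 5, T0.r 5)
[14] T0.cas  hit  (counter 6, T0.r 5)
[15] T0.load  rd  (counter 6, T0.r 6)
[16] T0.cas  hit  (counter 7, T0.r 6)
[17] T0.load  rd  (counter 7, T0.r 7)
[18] T0.cas  hit  (counter 8, T0.r 7)
Mismatch at 12.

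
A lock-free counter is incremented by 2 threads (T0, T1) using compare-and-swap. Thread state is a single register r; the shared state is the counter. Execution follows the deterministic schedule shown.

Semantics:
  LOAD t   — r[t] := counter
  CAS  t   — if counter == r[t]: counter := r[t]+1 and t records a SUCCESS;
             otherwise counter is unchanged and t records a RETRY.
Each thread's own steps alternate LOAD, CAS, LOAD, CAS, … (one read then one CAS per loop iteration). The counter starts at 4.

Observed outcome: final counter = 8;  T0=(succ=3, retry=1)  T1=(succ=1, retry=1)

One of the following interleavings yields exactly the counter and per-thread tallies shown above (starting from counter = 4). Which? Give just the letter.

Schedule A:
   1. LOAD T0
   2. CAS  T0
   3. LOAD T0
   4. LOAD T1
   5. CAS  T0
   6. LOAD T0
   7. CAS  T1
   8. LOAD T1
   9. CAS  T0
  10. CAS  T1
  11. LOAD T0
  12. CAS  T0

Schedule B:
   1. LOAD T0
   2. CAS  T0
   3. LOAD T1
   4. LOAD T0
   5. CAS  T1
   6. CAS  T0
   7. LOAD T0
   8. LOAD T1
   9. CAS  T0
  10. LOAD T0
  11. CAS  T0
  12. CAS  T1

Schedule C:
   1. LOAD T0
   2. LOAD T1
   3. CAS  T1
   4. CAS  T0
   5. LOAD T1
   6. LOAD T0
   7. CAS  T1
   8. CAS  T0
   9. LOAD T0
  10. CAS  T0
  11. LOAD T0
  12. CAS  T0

B

Run B:
T0 LOAD — after: cnt=4, r=4 — load
T0 CAS — after: cnt=5, r=4 — ok
T1 LOAD — after: cnt=5, r=5 — load
T0 LOAD — after: cnt=5, r=5 — load
T1 CAS — after: cnt=6, r=5 — ok
T0 CAS — after: cnt=6, r=5 — retry
T0 LOAD — after: cnt=6, r=6 — load
T1 LOAD — after: cnt=6, r=6 — load
T0 CAS — after: cnt=7, r=6 — ok
T0 LOAD — after: cnt=7, r=7 — load
T0 CAS — after: cnt=8, r=7 — ok
T1 CAS — after: cnt=8, r=6 — retry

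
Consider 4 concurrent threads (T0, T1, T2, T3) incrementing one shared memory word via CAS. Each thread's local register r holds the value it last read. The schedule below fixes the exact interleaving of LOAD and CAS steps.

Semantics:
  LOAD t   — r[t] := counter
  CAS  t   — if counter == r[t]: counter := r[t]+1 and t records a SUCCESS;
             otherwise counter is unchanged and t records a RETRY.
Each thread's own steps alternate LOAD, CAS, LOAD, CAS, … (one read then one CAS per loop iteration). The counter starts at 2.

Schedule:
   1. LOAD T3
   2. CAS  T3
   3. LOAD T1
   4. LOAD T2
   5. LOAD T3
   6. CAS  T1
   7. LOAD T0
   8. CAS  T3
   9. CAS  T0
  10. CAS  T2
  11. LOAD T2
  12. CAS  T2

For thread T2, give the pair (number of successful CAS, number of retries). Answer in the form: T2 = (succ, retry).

T2 = (1, 1)

[1] T3.load  rd  (counter 2, T3.r 2)
[2] T3.cas  hit  (counter 3, T3.r 2)
[3] T1.load  rd  (counter 3, T1.r 3)
[4] T2.load  rd  (counter 3, T2.r 3)
[5] T3.load  rd  (counter 3, T3.r 3)
[6] T1.cas  hit  (counter 4, T1.r 3)
[7] T0.load  rd  (counter 4, T0.r 4)
[8] T3.cas  miss  (counter 4, T3.r 3)
[9] T0.cas  hit  (counter 5, T0.r 4)
[10] T2.cas  miss  (counter 5, T2.r 3)
[11] T2.load  rd  (counter 5, T2.r 5)
[12] T2.cas  hit  (counter 6, T2.r 5)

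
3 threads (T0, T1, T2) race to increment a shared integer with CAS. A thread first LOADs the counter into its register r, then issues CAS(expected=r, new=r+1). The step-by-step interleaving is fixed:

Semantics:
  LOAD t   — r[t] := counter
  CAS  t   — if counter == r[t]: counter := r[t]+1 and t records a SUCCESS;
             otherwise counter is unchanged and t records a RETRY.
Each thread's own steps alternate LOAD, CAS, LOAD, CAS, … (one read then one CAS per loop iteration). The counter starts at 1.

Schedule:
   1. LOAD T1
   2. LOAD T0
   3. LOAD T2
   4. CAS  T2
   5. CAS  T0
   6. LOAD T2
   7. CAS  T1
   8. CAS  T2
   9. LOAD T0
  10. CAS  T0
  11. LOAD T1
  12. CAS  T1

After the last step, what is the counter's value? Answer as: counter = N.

1. LOAD T1 → mem=1 r[T1]=1 [LOAD]
2. LOAD T0 → mem=1 r[T0]=1 [LOAD]
3. LOAD T2 → mem=1 r[T2]=1 [LOAD]
4. CAS T2 → mem=2 r[T2]=1 [OK]
5. CAS T0 → mem=2 r[T0]=1 [RETRY]
6. LOAD T2 → mem=2 r[T2]=2 [LOAD]
7. CAS T1 → mem=2 r[T1]=1 [RETRY]
8. CAS T2 → mem=3 r[T2]=2 [OK]
9. LOAD T0 → mem=3 r[T0]=3 [LOAD]
10. CAS T0 → mem=4 r[T0]=3 [OK]
11. LOAD T1 → mem=4 r[T1]=4 [LOAD]
12. CAS T1 → mem=5 r[T1]=4 [OK]

counter = 5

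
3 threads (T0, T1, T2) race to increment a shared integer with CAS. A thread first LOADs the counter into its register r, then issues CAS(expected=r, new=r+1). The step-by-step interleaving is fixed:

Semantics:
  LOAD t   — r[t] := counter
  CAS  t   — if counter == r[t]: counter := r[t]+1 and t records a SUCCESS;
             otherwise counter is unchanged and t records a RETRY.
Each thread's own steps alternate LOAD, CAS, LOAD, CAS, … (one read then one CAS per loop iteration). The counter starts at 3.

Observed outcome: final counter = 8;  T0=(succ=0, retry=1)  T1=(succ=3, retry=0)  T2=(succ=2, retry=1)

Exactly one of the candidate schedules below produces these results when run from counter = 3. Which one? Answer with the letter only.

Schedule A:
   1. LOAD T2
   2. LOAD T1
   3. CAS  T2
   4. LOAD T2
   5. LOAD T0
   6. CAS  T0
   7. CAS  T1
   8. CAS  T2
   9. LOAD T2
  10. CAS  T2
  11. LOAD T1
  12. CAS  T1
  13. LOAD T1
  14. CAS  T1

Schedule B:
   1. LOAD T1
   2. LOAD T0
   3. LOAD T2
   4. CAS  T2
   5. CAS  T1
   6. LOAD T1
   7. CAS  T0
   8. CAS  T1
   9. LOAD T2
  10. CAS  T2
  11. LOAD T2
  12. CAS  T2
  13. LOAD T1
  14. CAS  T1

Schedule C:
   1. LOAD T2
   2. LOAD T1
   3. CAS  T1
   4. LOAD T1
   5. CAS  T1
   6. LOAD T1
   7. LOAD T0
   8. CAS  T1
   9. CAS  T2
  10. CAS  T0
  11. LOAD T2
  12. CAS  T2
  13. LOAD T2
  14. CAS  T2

Simulating candidate C:
step 1: T2 LOAD ⇒ load; ctr=3 reg=3
step 2: T1 LOAD ⇒ load; ctr=3 reg=3
step 3: T1 CAS ⇒ ok; ctr=4 reg=3
step 4: T1 LOAD ⇒ load; ctr=4 reg=4
step 5: T1 CAS ⇒ ok; ctr=5 reg=4
step 6: T1 LOAD ⇒ load; ctr=5 reg=5
step 7: T0 LOAD ⇒ load; ctr=5 reg=5
step 8: T1 CAS ⇒ ok; ctr=6 reg=5
step 9: T2 CAS ⇒ retry; ctr=6 reg=3
step 10: T0 CAS ⇒ retry; ctr=6 reg=5
step 11: T2 LOAD ⇒ load; ctr=6 reg=6
step 12: T2 CAS ⇒ ok; ctr=7 reg=6
step 13: T2 LOAD ⇒ load; ctr=7 reg=7
step 14: T2 CAS ⇒ ok; ctr=8 reg=7

C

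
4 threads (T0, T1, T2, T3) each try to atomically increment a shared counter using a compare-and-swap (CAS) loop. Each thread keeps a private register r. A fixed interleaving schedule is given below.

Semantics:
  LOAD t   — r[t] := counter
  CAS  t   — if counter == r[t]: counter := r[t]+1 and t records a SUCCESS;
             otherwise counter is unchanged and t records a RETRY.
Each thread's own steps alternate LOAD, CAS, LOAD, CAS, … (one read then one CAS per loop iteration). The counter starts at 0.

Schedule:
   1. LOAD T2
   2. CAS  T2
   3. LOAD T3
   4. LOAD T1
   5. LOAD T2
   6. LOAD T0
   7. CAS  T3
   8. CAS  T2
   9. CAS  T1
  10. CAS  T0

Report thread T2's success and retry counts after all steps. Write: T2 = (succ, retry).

T2 = (1, 1)

1. LOAD T2 → mem=0 r[T2]=0 [LOAD]
2. CAS T2 → mem=1 r[T2]=0 [OK]
3. LOAD T3 → mem=1 r[T3]=1 [LOAD]
4. LOAD T1 → mem=1 r[T1]=1 [LOAD]
5. LOAD T2 → mem=1 r[T2]=1 [LOAD]
6. LOAD T0 → mem=1 r[T0]=1 [LOAD]
7. CAS T3 → mem=2 r[T3]=1 [OK]
8. CAS T2 → mem=2 r[T2]=1 [RETRY]
9. CAS T1 → mem=2 r[T1]=1 [RETRY]
10. CAS T0 → mem=2 r[T0]=1 [RETRY]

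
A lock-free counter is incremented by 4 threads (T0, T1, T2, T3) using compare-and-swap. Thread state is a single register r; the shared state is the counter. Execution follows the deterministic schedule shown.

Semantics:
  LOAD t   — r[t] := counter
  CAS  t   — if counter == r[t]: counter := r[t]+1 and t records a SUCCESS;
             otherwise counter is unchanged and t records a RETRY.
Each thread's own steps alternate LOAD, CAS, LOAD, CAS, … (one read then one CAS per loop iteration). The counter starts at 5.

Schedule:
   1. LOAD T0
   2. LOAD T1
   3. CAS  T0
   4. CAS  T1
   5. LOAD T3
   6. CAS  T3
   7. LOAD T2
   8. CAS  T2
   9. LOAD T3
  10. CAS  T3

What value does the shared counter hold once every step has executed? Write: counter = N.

1. LOAD T0 → mem=5 r[T0]=5 [LOAD]
2. LOAD T1 → mem=5 r[T1]=5 [LOAD]
3. CAS T0 → mem=6 r[T0]=5 [OK]
4. CAS T1 → mem=6 r[T1]=5 [RETRY]
5. LOAD T3 → mem=6 r[T3]=6 [LOAD]
6. CAS T3 → mem=7 r[T3]=6 [OK]
7. LOAD T2 → mem=7 r[T2]=7 [LOAD]
8. CAS T2 → mem=8 r[T2]=7 [OK]
9. LOAD T3 → mem=8 r[T3]=8 [LOAD]
10. CAS T3 → mem=9 r[T3]=8 [OK]

counter = 9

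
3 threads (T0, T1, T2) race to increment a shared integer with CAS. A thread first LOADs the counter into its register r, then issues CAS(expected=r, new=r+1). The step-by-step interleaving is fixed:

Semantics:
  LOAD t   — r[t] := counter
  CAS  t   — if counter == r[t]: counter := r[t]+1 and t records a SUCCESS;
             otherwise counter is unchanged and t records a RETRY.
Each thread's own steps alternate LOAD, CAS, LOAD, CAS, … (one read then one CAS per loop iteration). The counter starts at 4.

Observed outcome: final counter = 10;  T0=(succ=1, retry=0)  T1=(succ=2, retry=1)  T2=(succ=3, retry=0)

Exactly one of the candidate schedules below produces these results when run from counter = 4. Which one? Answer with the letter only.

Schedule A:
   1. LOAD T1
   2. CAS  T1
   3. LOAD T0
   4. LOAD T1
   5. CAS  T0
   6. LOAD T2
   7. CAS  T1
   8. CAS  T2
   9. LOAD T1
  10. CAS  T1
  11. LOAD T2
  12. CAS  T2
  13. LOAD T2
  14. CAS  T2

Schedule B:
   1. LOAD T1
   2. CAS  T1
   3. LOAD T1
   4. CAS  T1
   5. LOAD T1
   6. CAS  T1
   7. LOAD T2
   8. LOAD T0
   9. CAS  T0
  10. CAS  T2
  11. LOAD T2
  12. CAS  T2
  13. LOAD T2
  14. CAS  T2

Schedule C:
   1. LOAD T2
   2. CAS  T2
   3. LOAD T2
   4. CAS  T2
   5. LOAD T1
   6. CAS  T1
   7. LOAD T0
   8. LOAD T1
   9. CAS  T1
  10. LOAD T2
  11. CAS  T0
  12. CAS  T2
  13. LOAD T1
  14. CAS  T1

A

Simulating candidate A:
T1 LOAD — after: cnt=4, r=4 — load
T1 CAS — after: cnt=5, r=4 — ok
T0 LOAD — after: cnt=5, r=5 — load
T1 LOAD — after: cnt=5, r=5 — load
T0 CAS — after: cnt=6, r=5 — ok
T2 LOAD — after: cnt=6, r=6 — load
T1 CAS — after: cnt=6, r=5 — retry
T2 CAS — after: cnt=7, r=6 — ok
T1 LOAD — after: cnt=7, r=7 — load
T1 CAS — after: cnt=8, r=7 — ok
T2 LOAD — after: cnt=8, r=8 — load
T2 CAS — after: cnt=9, r=8 — ok
T2 LOAD — after: cnt=9, r=9 — load
T2 CAS — after: cnt=10, r=9 — ok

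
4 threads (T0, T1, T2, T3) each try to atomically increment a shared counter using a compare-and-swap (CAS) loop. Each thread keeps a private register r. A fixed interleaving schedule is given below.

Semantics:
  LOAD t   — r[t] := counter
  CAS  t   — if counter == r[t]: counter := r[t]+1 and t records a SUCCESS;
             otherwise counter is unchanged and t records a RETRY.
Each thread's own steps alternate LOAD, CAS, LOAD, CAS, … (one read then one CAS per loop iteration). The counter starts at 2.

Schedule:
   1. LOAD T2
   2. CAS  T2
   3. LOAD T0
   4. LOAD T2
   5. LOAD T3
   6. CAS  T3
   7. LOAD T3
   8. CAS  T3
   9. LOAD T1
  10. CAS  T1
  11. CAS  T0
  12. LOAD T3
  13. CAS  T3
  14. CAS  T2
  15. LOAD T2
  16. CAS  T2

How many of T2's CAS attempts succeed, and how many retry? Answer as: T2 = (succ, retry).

#1 T2 reads 2
#2 T2 CAS(2→3) writes; counter now 3
#3 T0 reads 3
#4 T2 reads 3
#5 T3 reads 3
#6 T3 CAS(3→4) writes; counter now 4
#7 T3 reads 4
#8 T3 CAS(4→5) writes; counter now 5
#9 T1 reads 5
#10 T1 CAS(5→6) writes; counter now 6
#11 T0 CAS(3→4) fails; counter now 6
#12 T3 reads 6
#13 T3 CAS(6→7) writes; counter now 7
#14 T2 CAS(3→4) fails; counter now 7
#15 T2 reads 7
#16 T2 CAS(7→8) writes; counter now 8

T2 = (2, 1)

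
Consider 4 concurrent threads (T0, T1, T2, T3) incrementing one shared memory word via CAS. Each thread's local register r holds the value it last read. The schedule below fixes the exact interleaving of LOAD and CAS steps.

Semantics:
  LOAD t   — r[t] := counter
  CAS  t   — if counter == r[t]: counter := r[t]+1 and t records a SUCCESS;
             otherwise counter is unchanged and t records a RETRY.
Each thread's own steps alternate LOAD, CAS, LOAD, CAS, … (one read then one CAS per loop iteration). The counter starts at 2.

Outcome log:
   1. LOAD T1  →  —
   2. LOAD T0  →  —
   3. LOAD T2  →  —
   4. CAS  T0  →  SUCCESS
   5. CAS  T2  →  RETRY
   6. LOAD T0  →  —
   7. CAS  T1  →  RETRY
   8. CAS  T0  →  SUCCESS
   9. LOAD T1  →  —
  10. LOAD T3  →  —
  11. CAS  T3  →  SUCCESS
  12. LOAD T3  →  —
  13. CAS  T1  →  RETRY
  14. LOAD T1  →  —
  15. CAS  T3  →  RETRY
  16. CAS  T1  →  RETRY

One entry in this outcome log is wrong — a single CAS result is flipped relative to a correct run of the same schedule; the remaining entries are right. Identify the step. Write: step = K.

step = 15

Re-executing:
1. LOAD T1 → mem=2 r[T1]=2 [LOAD]
2. LOAD T0 → mem=2 r[T0]=2 [LOAD]
3. LOAD T2 → mem=2 r[T2]=2 [LOAD]
4. CAS T0 → mem=3 r[T0]=2 [OK]
5. CAS T2 → mem=3 r[T2]=2 [RETRY]
6. LOAD T0 → mem=3 r[T0]=3 [LOAD]
7. CAS T1 → mem=3 r[T1]=2 [RETRY]
8. CAS T0 → mem=4 r[T0]=3 [OK]
9. LOAD T1 → mem=4 r[T1]=4 [LOAD]
10. LOAD T3 → mem=4 r[T3]=4 [LOAD]
11. CAS T3 → mem=5 r[T3]=4 [OK]
12. LOAD T3 → mem=5 r[T3]=5 [LOAD]
13. CAS T1 → mem=5 r[T1]=4 [RETRY]
14. LOAD T1 → mem=5 r[T1]=5 [LOAD]
15. CAS T3 → mem=6 r[T3]=5 [OK]
16. CAS T1 → mem=6 r[T1]=5 [RETRY]
Mismatch at 15.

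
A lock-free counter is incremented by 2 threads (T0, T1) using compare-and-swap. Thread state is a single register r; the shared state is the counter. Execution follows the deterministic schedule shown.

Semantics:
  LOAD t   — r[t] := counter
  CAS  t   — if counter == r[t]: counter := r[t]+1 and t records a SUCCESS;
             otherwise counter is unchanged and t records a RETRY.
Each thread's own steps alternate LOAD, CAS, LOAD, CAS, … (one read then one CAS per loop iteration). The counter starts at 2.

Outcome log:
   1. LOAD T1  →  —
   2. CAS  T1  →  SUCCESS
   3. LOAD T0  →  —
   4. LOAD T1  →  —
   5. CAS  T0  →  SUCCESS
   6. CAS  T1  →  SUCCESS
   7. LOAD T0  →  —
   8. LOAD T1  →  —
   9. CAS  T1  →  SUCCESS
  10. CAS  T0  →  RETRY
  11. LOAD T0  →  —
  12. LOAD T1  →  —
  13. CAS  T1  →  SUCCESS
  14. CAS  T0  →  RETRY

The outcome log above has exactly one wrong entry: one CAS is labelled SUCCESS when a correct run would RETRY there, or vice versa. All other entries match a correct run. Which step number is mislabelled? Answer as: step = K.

step = 6

Reference trace:
[1] T1.load  rd  (counter 2, T1.r 2)
[2] T1.cas  hit  (counter 3, T1.r 2)
[3] T0.load  rd  (counter 3, T0.r 3)
[4] T1.load  rd  (counter 3, T1.r 3)
[5] T0.cas  hit  (counter 4, T0.r 3)
[6] T1.cas  miss  (counter 4, T1.r 3)
[7] T0.load  rd  (counter 4, T0.r 4)
[8] T1.load  rd  (counter 4, T1.r 4)
[9] T1.cas  hit  (counter 5, T1.r 4)
[10] T0.cas  miss  (counter 5, T0.r 4)
[11] T0.load  rd  (counter 5, T0.r 5)
[12] T1.load  rd  (counter 5, T1.r 5)
[13] T1.cas  hit  (counter 6, T1.r 5)
[14] T0.cas  miss  (counter 6, T0.r 5)
Mismatch at 6.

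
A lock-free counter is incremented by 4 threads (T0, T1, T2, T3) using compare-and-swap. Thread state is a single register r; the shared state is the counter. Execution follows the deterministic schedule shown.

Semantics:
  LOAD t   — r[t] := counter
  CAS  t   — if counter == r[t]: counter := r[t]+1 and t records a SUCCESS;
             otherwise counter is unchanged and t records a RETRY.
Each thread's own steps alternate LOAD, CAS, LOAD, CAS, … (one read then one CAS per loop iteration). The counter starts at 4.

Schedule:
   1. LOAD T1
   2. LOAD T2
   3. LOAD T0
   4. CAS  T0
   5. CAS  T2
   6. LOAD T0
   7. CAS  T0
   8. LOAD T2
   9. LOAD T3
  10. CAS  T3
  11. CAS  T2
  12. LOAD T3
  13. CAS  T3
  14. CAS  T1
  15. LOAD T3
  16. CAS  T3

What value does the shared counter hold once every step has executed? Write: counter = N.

step 1: T1 LOAD ⇒ load; ctr=4 reg=4
step 2: T2 LOAD ⇒ load; ctr=4 reg=4
step 3: T0 LOAD ⇒ load; ctr=4 reg=4
step 4: T0 CAS ⇒ ok; ctr=5 reg=4
step 5: T2 CAS ⇒ retry; ctr=5 reg=4
step 6: T0 LOAD ⇒ load; ctr=5 reg=5
step 7: T0 CAS ⇒ ok; ctr=6 reg=5
step 8: T2 LOAD ⇒ load; ctr=6 reg=6
step 9: T3 LOAD ⇒ load; ctr=6 reg=6
step 10: T3 CAS ⇒ ok; ctr=7 reg=6
step 11: T2 CAS ⇒ retry; ctr=7 reg=6
step 12: T3 LOAD ⇒ load; ctr=7 reg=7
step 13: T3 CAS ⇒ ok; ctr=8 reg=7
step 14: T1 CAS ⇒ retry; ctr=8 reg=4
step 15: T3 LOAD ⇒ load; ctr=8 reg=8
step 16: T3 CAS ⇒ ok; ctr=9 reg=8

counter = 9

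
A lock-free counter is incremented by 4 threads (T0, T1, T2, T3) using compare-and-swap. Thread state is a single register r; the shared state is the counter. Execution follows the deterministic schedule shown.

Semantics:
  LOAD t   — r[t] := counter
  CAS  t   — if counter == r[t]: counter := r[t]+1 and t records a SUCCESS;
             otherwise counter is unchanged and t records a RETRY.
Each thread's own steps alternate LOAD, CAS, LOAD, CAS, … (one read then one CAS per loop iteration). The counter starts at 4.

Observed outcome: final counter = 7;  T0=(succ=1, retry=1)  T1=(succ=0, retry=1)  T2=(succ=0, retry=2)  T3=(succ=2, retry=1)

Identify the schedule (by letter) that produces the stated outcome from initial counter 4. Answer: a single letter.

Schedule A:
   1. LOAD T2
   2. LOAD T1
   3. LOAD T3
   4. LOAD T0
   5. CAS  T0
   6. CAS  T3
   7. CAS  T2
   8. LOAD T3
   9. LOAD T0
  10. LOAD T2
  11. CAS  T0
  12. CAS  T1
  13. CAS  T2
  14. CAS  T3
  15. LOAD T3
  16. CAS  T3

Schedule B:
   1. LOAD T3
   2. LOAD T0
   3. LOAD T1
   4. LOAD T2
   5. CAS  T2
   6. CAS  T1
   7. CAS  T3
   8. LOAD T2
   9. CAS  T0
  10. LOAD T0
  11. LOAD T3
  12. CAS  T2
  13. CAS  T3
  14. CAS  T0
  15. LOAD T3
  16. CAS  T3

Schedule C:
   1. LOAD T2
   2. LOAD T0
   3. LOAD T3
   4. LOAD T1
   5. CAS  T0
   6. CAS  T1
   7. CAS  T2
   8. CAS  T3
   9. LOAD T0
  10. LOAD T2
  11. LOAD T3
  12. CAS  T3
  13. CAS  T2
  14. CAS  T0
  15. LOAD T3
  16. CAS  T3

Simulating candidate C:
step 1: T2 LOAD ⇒ load; ctr=4 reg=4
step 2: T0 LOAD ⇒ load; ctr=4 reg=4
step 3: T3 LOAD ⇒ load; ctr=4 reg=4
step 4: T1 LOAD ⇒ load; ctr=4 reg=4
step 5: T0 CAS ⇒ ok; ctr=5 reg=4
step 6: T1 CAS ⇒ retry; ctr=5 reg=4
step 7: T2 CAS ⇒ retry; ctr=5 reg=4
step 8: T3 CAS ⇒ retry; ctr=5 reg=4
step 9: T0 LOAD ⇒ load; ctr=5 reg=5
step 10: T2 LOAD ⇒ load; ctr=5 reg=5
step 11: T3 LOAD ⇒ load; ctr=5 reg=5
step 12: T3 CAS ⇒ ok; ctr=6 reg=5
step 13: T2 CAS ⇒ retry; ctr=6 reg=5
step 14: T0 CAS ⇒ retry; ctr=6 reg=5
step 15: T3 LOAD ⇒ load; ctr=6 reg=6
step 16: T3 CAS ⇒ ok; ctr=7 reg=6

C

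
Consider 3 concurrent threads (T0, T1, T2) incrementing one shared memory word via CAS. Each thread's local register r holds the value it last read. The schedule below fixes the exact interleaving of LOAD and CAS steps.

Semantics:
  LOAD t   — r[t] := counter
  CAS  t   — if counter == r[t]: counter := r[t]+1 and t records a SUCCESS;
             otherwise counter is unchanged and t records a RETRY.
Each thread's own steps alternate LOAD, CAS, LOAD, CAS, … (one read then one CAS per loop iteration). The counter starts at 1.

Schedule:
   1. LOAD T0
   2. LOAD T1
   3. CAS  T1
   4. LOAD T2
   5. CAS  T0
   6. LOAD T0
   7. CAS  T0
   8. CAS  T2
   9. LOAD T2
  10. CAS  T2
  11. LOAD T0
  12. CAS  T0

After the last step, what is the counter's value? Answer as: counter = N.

[1] T0.load  rd  (counter 1, T0.r 1)
[2] T1.load  rd  (counter 1, T1.r 1)
[3] T1.cas  hit  (counter 2, T1.r 1)
[4] T2.load  rd  (counter 2, T2.r 2)
[5] T0.cas  miss  (counter 2, T0.r 1)
[6] T0.load  rd  (counter 2, T0.r 2)
[7] T0.cas  hit  (counter 3, T0.r 2)
[8] T2.cas  miss  (counter 3, T2.r 2)
[9] T2.load  rd  (counter 3, T2.r 3)
[10] T2.cas  hit  (counter 4, T2.r 3)
[11] T0.load  rd  (counter 4, T0.r 4)
[12] T0.cas  hit  (counter 5, T0.r 4)

counter = 5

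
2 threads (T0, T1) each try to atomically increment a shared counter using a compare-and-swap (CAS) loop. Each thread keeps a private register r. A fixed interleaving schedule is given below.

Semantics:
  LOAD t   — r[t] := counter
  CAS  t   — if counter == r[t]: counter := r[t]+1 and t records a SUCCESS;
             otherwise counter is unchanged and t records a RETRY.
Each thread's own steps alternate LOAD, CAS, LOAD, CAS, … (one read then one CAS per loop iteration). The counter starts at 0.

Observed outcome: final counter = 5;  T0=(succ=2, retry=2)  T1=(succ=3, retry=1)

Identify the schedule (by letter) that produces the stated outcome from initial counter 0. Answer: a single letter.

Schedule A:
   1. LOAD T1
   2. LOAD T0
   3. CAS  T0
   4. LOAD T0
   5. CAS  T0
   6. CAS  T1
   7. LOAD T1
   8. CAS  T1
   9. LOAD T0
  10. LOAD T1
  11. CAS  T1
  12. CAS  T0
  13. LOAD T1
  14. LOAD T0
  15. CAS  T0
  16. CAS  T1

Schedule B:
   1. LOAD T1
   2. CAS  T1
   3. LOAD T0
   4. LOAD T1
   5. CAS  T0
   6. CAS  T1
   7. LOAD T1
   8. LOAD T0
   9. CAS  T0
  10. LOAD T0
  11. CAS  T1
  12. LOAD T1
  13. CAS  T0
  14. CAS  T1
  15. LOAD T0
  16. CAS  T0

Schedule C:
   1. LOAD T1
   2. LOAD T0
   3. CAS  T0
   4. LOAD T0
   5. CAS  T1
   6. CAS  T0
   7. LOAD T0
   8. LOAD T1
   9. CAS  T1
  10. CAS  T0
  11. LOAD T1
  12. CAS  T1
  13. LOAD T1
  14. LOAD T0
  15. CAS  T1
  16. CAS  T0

Simulating candidate C:
[1] T1.load  rd  (counter 0, T1.r 0)
[2] T0.load  rd  (counter 0, T0.r 0)
[3] T0.cas  hit  (counter 1, T0.r 0)
[4] T0.load  rd  (counter 1, T0.r 1)
[5] T1.cas  miss  (counter 1, T1.r 0)
[6] T0.cas  hit  (counter 2, T0.r 1)
[7] T0.load  rd  (counter 2, T0.r 2)
[8] T1.load  rd  (counter 2, T1.r 2)
[9] T1.cas  hit  (counter 3, T1.r 2)
[10] T0.cas  miss  (counter 3, T0.r 2)
[11] T1.load  rd  (counter 3, T1.r 3)
[12] T1.cas  hit  (counter 4, T1.r 3)
[13] T1.load  rd  (counter 4, T1.r 4)
[14] T0.load  rd  (counter 4, T0.r 4)
[15] T1.cas  hit  (counter 5, T1.r 4)
[16] T0.cas  miss  (counter 5, T0.r 4)

C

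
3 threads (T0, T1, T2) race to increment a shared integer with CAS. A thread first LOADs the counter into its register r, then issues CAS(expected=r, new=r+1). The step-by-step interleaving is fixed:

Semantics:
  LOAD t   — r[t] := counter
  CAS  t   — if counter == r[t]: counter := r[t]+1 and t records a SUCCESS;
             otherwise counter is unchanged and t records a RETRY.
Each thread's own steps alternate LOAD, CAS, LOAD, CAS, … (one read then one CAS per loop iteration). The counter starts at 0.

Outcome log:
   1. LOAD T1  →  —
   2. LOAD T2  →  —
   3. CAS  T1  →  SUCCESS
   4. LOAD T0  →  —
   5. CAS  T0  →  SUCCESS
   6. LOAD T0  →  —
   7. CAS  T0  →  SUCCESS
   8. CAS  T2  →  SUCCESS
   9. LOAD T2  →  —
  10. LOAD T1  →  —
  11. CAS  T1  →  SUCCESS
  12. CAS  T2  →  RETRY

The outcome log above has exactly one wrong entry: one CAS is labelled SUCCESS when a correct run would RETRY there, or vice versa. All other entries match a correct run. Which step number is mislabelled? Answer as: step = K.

Reference trace:
#1 T1 reads 0
#2 T2 reads 0
#3 T1 CAS(0→1) writes; counter now 1
#4 T0 reads 1
#5 T0 CAS(1→2) writes; counter now 2
#6 T0 reads 2
#7 T0 CAS(2→3) writes; counter now 3
#8 T2 CAS(0→1) fails; counter now 3
#9 T2 reads 3
#10 T1 reads 3
#11 T1 CAS(3→4) writes; counter now 4
#12 T2 CAS(3→4) fails; counter now 4
Log disagrees first at step 8.

step = 8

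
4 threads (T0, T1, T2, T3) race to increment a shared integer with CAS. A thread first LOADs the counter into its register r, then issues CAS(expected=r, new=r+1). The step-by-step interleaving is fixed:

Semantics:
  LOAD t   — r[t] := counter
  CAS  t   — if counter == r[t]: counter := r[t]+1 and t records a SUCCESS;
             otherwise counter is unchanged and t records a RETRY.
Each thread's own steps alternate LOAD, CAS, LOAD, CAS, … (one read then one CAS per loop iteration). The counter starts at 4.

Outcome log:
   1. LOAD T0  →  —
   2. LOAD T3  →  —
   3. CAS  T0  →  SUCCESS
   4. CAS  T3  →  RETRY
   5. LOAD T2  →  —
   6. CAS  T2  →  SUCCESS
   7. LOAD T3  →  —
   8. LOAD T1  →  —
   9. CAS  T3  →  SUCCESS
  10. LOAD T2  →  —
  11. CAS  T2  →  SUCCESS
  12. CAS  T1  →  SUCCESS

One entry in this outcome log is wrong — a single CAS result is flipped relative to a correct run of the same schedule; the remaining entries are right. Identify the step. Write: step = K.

step = 12

Re-executing:
1. LOAD T0 → mem=4 r[T0]=4 [LOAD]
2. LOAD T3 → mem=4 r[T3]=4 [LOAD]
3. CAS T0 → mem=5 r[T0]=4 [OK]
4. CAS T3 → mem=5 r[T3]=4 [RETRY]
5. LOAD T2 → mem=5 r[T2]=5 [LOAD]
6. CAS T2 → mem=6 r[T2]=5 [OK]
7. LOAD T3 → mem=6 r[T3]=6 [LOAD]
8. LOAD T1 → mem=6 r[T1]=6 [LOAD]
9. CAS T3 → mem=7 r[T3]=6 [OK]
10. LOAD T2 → mem=7 r[T2]=7 [LOAD]
11. CAS T2 → mem=8 r[T2]=7 [OK]
12. CAS T1 → mem=8 r[T1]=6 [RETRY]
Log disagrees first at step 12.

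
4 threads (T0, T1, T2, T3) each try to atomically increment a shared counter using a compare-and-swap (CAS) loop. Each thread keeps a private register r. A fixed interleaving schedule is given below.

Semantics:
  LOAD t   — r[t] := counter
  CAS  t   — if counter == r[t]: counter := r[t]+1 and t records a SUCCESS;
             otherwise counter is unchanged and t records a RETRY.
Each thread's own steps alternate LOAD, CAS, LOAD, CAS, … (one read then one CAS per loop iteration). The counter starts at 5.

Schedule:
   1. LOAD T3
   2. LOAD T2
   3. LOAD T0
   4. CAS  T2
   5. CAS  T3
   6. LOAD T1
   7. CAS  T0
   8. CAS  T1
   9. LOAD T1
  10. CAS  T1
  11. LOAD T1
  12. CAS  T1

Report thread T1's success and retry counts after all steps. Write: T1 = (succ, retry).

step 1: T3 LOAD ⇒ load; ctr=5 reg=5
step 2: T2 LOAD ⇒ load; ctr=5 reg=5
step 3: T0 LOAD ⇒ load; ctr=5 reg=5
step 4: T2 CAS ⇒ ok; ctr=6 reg=5
step 5: T3 CAS ⇒ retry; ctr=6 reg=5
step 6: T1 LOAD ⇒ load; ctr=6 reg=6
step 7: T0 CAS ⇒ retry; ctr=6 reg=5
step 8: T1 CAS ⇒ ok; ctr=7 reg=6
step 9: T1 LOAD ⇒ load; ctr=7 reg=7
step 10: T1 CAS ⇒ ok; ctr=8 reg=7
step 11: T1 LOAD ⇒ load; ctr=8 reg=8
step 12: T1 CAS ⇒ ok; ctr=9 reg=8

T1 = (3, 0)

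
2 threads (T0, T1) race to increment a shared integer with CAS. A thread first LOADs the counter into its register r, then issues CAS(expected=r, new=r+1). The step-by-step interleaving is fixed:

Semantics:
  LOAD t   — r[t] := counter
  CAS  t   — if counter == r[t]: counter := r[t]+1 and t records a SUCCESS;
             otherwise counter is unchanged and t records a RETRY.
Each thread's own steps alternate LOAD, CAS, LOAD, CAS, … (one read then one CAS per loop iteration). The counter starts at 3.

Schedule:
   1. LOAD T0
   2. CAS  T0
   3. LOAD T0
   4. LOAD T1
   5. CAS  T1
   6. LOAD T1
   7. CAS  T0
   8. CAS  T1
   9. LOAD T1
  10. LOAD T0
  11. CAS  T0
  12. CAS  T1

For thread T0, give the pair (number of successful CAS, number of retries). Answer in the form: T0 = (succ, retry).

#1 T0 reads 3
#2 T0 CAS(3→4) writes; counter now 4
#3 T0 reads 4
#4 T1 reads 4
#5 T1 CAS(4→5) writes; counter now 5
#6 T1 reads 5
#7 T0 CAS(4→5) fails; counter now 5
#8 T1 CAS(5→6) writes; counter now 6
#9 T1 reads 6
#10 T0 reads 6
#11 T0 CAS(6→7) writes; counter now 7
#12 T1 CAS(6→7) fails; counter now 7

T0 = (2, 1)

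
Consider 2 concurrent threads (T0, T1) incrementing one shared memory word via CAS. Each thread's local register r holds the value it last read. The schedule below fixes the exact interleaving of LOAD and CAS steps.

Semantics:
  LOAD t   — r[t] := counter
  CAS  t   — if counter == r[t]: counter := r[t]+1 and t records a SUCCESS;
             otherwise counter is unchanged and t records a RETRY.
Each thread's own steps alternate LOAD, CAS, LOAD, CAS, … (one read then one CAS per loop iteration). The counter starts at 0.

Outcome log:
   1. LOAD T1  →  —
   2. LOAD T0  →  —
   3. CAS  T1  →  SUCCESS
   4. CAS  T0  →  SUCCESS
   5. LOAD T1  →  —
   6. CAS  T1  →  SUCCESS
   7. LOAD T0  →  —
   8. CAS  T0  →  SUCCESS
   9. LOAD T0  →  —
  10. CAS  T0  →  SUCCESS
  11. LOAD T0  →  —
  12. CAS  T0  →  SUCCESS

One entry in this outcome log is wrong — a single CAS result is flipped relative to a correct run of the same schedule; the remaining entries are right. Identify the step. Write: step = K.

step = 4

Reference trace:
[1] T1.load  rd  (counter 0, T1.r 0)
[2] T0.load  rd  (counter 0, T0.r 0)
[3] T1.cas  hit  (counter 1, T1.r 0)
[4] T0.cas  miss  (counter 1, T0.r 0)
[5] T1.load  rd  (counter 1, T1.r 1)
[6] T1.cas  hit  (counter 2, T1.r 1)
[7] T0.load  rd  (counter 2, T0.r 2)
[8] T0.cas  hit  (counter 3, T0.r 2)
[9] T0.load  rd  (counter 3, T0.r 3)
[10] T0.cas  hit  (counter 4, T0.r 3)
[11] T0.load  rd  (counter 4, T0.r 4)
[12] T0.cas  hit  (counter 5, T0.r 4)
Mismatch at 4.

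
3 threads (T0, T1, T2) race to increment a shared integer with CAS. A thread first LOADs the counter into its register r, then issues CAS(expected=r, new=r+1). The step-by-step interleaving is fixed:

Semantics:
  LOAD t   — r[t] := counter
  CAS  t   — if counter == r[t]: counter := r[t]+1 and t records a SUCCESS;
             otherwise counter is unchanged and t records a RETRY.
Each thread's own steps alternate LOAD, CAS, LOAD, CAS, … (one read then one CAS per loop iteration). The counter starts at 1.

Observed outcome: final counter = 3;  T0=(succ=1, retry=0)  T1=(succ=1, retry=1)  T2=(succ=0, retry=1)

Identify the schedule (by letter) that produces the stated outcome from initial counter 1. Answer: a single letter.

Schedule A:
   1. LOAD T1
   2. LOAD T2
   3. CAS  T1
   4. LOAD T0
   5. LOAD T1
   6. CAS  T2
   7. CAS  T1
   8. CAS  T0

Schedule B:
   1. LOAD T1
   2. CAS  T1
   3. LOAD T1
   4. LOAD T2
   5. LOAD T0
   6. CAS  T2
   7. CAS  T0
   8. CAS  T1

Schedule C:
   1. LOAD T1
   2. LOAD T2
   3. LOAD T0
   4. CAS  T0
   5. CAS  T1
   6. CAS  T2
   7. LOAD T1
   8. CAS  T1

C

Tracing schedule C:
   1) LOAD T1:  M=1  r_T1=1
   2) LOAD T2:  M=1  r_T2=1
   3) LOAD T0:  M=1  r_T0=1
   4) CAS  T0:  M=2  r_T0=1 ✓
   5) CAS  T1:  M=2  r_T1=1 ✗
   6) CAS  T2:  M=2  r_T2=1 ✗
   7) LOAD T1:  M=2  r_T1=2
   8) CAS  T1:  M=3  r_T1=2 ✓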